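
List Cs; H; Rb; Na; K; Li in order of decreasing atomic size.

Cs > Rb > K > Na > Li > H

H is in period 1, group 1; Li is in period 2, group 1; Na is in period 3, group 1; K is in period 4, group 1; Rb is in period 5, group 1; Cs is in period 6, group 1.
Atomic radius shrinks across a period as nuclear charge pulls the same shell inward, and grows down a group as new shells are added.
All are in group 1, so atomic radius increases down the group.
So from largest to smallest: Cs > Rb > K > Na > Li > H.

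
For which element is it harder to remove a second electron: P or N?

N

Consider each +1 ion: P⁺ still has 4 valence electrons; N⁺ still has 4 valence electrons.
All are still removing valence electrons, so compare the +1 ions as you would atoms: IE_2 generally rises across a period (higher Z_eff) and falls down a group (larger shell), subject to the usual subshell exceptions.
Valence configurations: P⁺ [Ne]3s²3p², N⁺ [He]2s²2p².
The numbers (kJ/mol): P 1907, N 2856.
Putting it together, IE_2: P < N.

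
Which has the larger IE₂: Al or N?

N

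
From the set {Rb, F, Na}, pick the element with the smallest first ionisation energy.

Removing the outermost electron gets harder across a period and easier down a group.
Here both period and group differ, so the two effects have to be weighed against each other.
Na > Rb: they share group 1; the group trend gives Na the larger value.
F > Na: both effects reinforce here, so F is clearly the higher of the two.
For reference (kJ/mol): F 1681, Na 496, Rb 403.
The smallest first ionisation energy among these belongs to Rb.

Rb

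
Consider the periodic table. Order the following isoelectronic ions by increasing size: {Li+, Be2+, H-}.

Be2+ < Li+ < H-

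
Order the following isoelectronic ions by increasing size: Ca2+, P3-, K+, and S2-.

All of these have 18 electrons, so size is governed by nuclear charge alone: the more protons, the stronger the pull on the same electron cloud, and the smaller the ion.
Nuclear charges: Ca2+ (Z=20), K+ (Z=19), S2- (Z=16), P3- (Z=15).
Smallest to largest: Ca2+ < K+ < S2- < P3-.

Ca2+ < K+ < S2- < P3-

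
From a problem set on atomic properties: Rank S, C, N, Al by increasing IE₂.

After 1 electron has been removed, what remains? S⁺ still has 5 valence electrons; C⁺ still has 3 valence electrons; N⁺ still has 4 valence electrons; Al⁺ still has 2 valence electrons.
All are still removing valence electrons, so compare the +1 ions as you would atoms: IE_2 generally rises across a period (higher Z_eff) and falls down a group (larger shell), subject to the usual subshell exceptions.
Valence configurations: S⁺ [Ne]3s²3p³, C⁺ [He]2s²2p¹, N⁺ [He]2s²2p², Al⁺ [Ne]3s².
The numbers (kJ/mol): S 2252, C 2353, N 2856, Al 1817.
So the second ionization energies run Al < S < C < N.

Al, S, C, N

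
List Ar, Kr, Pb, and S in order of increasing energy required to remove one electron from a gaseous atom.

Pb < S < Kr < Ar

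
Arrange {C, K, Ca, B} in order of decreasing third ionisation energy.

The third ionization energy removes an electron from the +2 ion. For each element: C²⁺ still has 2 valence electrons; K²⁺ is already 1 electron into the core; Ca²⁺ is the bare [Ar] core; B²⁺ still has 1 valence electron.
Usually core removal costs more than valence removal, but here the competition is close: a tightly held n=2 valence electron can cost more to remove than an n=3 core electron, so the actual values have to decide it.
Valence configurations: C²⁺ [He]2s², B²⁺ [He]2s¹.
Tabulated IE_3 (kJ/mol): C 4620, K 4420, Ca 4912, B 3660.
Overall IE_3 order: B < K < C < Ca.

Ca, C, K, B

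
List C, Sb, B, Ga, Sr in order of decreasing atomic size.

Sr, Sb, Ga, B, C

Atomic radius shrinks across a period as nuclear charge pulls the same shell inward, and grows down a group as new shells are added.
Neither a single period nor a single group — weigh both effects.
B > C: both are in period 2; the period trend gives B the larger value.
Ga > B: they share group 13; the group trend gives Ga the larger value.
Sb > Ga: the two effects oppose for this pair; the down-group effect wins (140 vs 124 pm).
Sr > Sb: both are in period 5; the period trend gives Sr the larger value.
For reference (pm): B 85, C 75, Ga 124, Sr 185, Sb 140.
So from largest to smallest: Sr > Sb > Ga > B > C.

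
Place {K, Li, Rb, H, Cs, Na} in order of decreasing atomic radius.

H is in period 1, group 1; Li is in period 2, group 1; Na is in period 3, group 1; K is in period 4, group 1; Rb is in period 5, group 1; Cs is in period 6, group 1.
Radius decreases left→right (rising Z_eff, same n) and increases top→bottom (higher n).
All are in group 1, so atomic radius increases down the group.
So from largest to smallest: Cs > Rb > K > Na > Li > H.

Cs, Rb, K, Na, Li, H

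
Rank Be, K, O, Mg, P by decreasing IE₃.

Be, Mg, O, K, P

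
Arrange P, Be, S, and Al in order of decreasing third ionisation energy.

Be, S, P, Al

IE_3 is the cost of taking one more electron from the +2 cation: P²⁺ still has 3 valence electrons; Be²⁺ is the bare [He] core; S²⁺ still has 4 valence electrons; Al²⁺ still has 1 valence electron.
Breaking into a closed-shell core is much more expensive than removing a leftover valence electron — Be has the largest IE_3 here.
Valence configurations: P²⁺ [Ne]3s²3p¹, S²⁺ [Ne]3s²3p², Al²⁺ [Ne]3s¹.
Tabulated IE_3 (kJ/mol): P 2914, Be 14849, S 3357, Al 2745.
Overall IE_3 order: Al < P < S < Be.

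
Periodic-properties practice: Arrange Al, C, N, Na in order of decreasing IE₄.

IE_4 is the cost of taking one more electron from the +3 cation: Al³⁺ is the bare [Ne] core; C³⁺ still has 1 valence electron; N³⁺ still has 2 valence electrons; Na³⁺ is already 2 electrons into the core.
Pulling an electron out of a noble-gas core costs far more than removing a remaining valence electron, so Na and Al sit at the high end of IE_4.
Valence configurations: C³⁺ [He]2s¹, N³⁺ [He]2s².
Tabulated IE_4 (kJ/mol): Al 11577, C 6223, N 7475, Na 9543.
Hence IE_4: C < N < Na < Al.

Al > Na > N > C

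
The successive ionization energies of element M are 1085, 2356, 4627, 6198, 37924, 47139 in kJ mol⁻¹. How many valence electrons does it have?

4

Look for the largest jump between consecutive ionization energies: IE5/IE4 ≈ 6.1, far larger than any earlier ratio.
That jump marks the point where a core electron is being removed. So the atom has 4 valence electrons.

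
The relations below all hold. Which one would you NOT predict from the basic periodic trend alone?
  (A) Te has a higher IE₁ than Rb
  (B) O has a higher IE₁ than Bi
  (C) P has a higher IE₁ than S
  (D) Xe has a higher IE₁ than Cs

The general trend: IE₁ increases across a period and decreases down a group.
(A) Te (period 5, group 16) vs Rb (period 5, group 1): the stated order agrees with the simple trend.
(B) O (period 2, group 16) vs Bi (period 6, group 15): the stated order agrees with the simple trend.
(C) P (period 3, group 15) vs S (period 3, group 16): the stated order contradicts the simple trend.
(D) Xe (period 5, group 18) vs Cs (period 6, group 1): the stated order agrees with the simple trend.
The exception is (C): S (3p⁴) ionizes more easily than half-filled P (3p³) because the paired 3p electron in S is pushed out by e⁻–e⁻ repulsion.

(C)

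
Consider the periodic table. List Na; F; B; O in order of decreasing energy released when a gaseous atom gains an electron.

F, O, Na, B

B is in period 2, group 13; O is in period 2, group 16; F is in period 2, group 17; Na is in period 3, group 1.
Atoms with high Z_eff and room in the valence shell (especially the halogens) have the most exothermic electron affinities.
Here both period and group differ, so the two effects have to be weighed against each other.
Na > B: this pair runs against the simple trend — see the exception note.
O > Na: both effects reinforce here, so O is clearly the higher of the two.
F > O: F lies to the right of O in period 2, so the across-period effect alone puts F higher.
Note the exception: Na has a higher electron affinity than B, contrary to the simple trend — B's ns²np¹ configuration gives only a small electron affinity — the sparsely filled np subshell binds an added electron weakly.
Approximate values (kJ/mol): B 27, O 141, F 328, Na 53.
So from highest to lowest: F > O > Na > B.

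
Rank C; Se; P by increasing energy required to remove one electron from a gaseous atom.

C is in period 2, group 14; P is in period 3, group 15; Se is in period 4, group 16.
Removing the outermost electron gets harder across a period and easier down a group.
These sit on a diagonal, where the across-period and down-group effects partly cancel.
P > Se: the two effects oppose for this pair; the down-group effect wins (1012 vs 941 kJ/mol).
C > P: period and group pull opposite ways; the down-group shift dominates (1086 vs 1012 kJ/mol).
For reference (kJ/mol): C 1086, P 1012, Se 941.
So from lowest to highest: Se < P < C.

Se < P < C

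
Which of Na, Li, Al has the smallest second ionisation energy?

Consider each +1 ion: Na⁺ is the bare [Ne] core; Li⁺ is the bare [He] core; Al⁺ still has 2 valence electrons.
Core electrons are held far more tightly than valence electrons, so Na and Li top the IE_2 order.
Tabulated IE_2 (kJ/mol): Na 4562, Li 7298, Al 1817.
Hence IE_2: Al < Na < Li.

Al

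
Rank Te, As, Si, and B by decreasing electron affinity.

Te, Si, As, B

B is in period 2, group 13; Si is in period 3, group 14; As is in period 4, group 15; Te is in period 5, group 16.
EA tends to increase across a period and decrease down a group, though the pattern is less regular than for IE or radius.
These sit on a diagonal, where the across-period and down-group effects partly cancel.
As > B: period and group pull opposite ways; the across-period shift dominates (78 vs 27 kJ/mol).
Si > As: period and group pull opposite ways; the down-group shift dominates (134 vs 78 kJ/mol).
Te > Si: period and group pull opposite ways; the across-period shift dominates (190 vs 134 kJ/mol).
For reference (kJ/mol): B 27, Si 134, As 78, Te 190.
So from highest to lowest: Te > Si > As > B.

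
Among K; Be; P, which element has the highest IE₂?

K

IE_2 is the cost of taking one more electron from the +1 cation: K⁺ is the bare [Ar] core; Be⁺ still has 1 valence electron; P⁺ still has 4 valence electrons.
Pulling an electron out of a noble-gas core costs far more than removing a remaining valence electron, so K sits at the high end of IE_2.
Valence configurations: Be⁺ [He]2s¹, P⁺ [Ne]3s²3p².
The numbers (kJ/mol): K 3052, Be 1757, P 1907.
Overall IE_2 order: Be < P < K.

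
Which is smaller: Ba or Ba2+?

Ba2+

Forming Ba2+ removes 2 electrons from Ba. Fewer electrons for the same nuclear charge means less shielding and a higher Z_eff on the remaining electrons, and for main-group metals the entire outer shell is lost.
A cation is smaller than its parent atom: Ba2+ < Ba.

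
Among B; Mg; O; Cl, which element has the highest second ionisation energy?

O

Consider each +1 ion: B⁺ still has 2 valence electrons; Mg⁺ still has 1 valence electron; O⁺ still has 5 valence electrons; Cl⁺ still has 6 valence electrons.
All are still removing valence electrons, so compare the +1 ions as you would atoms: IE_2 generally rises across a period (higher Z_eff) and falls down a group (larger shell), subject to the usual subshell exceptions.
Valence configurations: B⁺ [He]2s², Mg⁺ [Ne]3s¹, O⁺ [He]2s²2p³, Cl⁺ [Ne]3s²3p⁴.
Approximate IE_2 values (kJ/mol): B 2427, Mg 1451, O 3388, Cl 2298.
Hence IE_2: Mg < Cl < B < O.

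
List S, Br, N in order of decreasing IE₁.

N is in period 2, group 15; S is in period 3, group 16; Br is in period 4, group 17.
IE₁ increases left→right with effective nuclear charge and decreases top→bottom as the valence shell moves farther out.
These sit on a diagonal, where the across-period and down-group effects partly cancel.
Br > S: period and group pull opposite ways; the across-period shift dominates (1140 vs 1000 kJ/mol).
N > Br: period and group pull opposite ways; the down-group shift dominates (1402 vs 1140 kJ/mol).
For reference (kJ/mol): N 1402, S 1000, Br 1140.
So from highest to lowest: N > Br > S.

N > Br > S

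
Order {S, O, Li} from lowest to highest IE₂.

S < O < Li

After 1 electron has been removed, what remains? S⁺ still has 5 valence electrons; O⁺ still has 5 valence electrons; Li⁺ is the bare [He] core.
Pulling an electron out of a noble-gas core costs far more than removing a remaining valence electron, so Li sits at the high end of IE_2.
Valence configurations: S⁺ [Ne]3s²3p³, O⁺ [He]2s²2p³.
The numbers (kJ/mol): S 2252, O 3388, Li 7298.
Putting it together, IE_2: S < O < Li.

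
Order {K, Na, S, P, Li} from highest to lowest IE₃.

Li > Na > K > S > P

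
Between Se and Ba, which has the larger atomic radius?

Se is in period 4, group 16; Ba is in period 6, group 2.
Atomic radius shrinks across a period as nuclear charge pulls the same shell inward, and grows down a group as new shells are added.
Here both period and group differ, so the two effects have to be weighed against each other.
Ba > Se: both effects reinforce here, so Ba is clearly the larger of the two.
For reference (pm): Se 116, Ba 196.
So Ba has the larger atomic radius (Ba > Se).

Ba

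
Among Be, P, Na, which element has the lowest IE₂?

Be

The second ionization energy removes an electron from the +1 ion. For each element: Be⁺ still has 1 valence electron; P⁺ still has 4 valence electrons; Na⁺ is the bare [Ne] core.
Pulling an electron out of a noble-gas core costs far more than removing a remaining valence electron, so Na sits at the high end of IE_2.
Valence configurations: Be⁺ [He]2s¹, P⁺ [Ne]3s²3p².
Approximate IE_2 values (kJ/mol): Be 1757, P 1907, Na 4562.
Putting it together, IE_2: Be < P < Na.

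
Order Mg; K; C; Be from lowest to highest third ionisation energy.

K < C < Mg < Be

IE_3 is the cost of taking one more electron from the +2 cation: Mg²⁺ is the bare [Ne] core; K²⁺ is already 1 electron into the core; C²⁺ still has 2 valence electrons; Be²⁺ is the bare [He] core.
Usually core removal costs more than valence removal, but here the competition is close: a tightly held n=2 valence electron can cost more to remove than an n=3 core electron, so the actual values have to decide it.
Tabulated IE_3 (kJ/mol): Mg 7733, K 4420, C 4620, Be 14849.
Overall IE_3 order: K < C < Mg < Be.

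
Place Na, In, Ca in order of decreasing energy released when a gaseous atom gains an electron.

Na is in period 3, group 1; Ca is in period 4, group 2; In is in period 5, group 13.
Atoms with high Z_eff and room in the valence shell (especially the halogens) have the most exothermic electron affinities.
A diagonal step moves right (one effect) and down (the opposite effect) at once.
In > Ca: the two effects oppose for this pair; the across-period effect wins (29 vs 2 kJ/mol).
Na > In: period and group pull opposite ways; the down-group shift dominates (53 vs 29 kJ/mol).
Approximate values (kJ/mol): Na 53, Ca 2, In 29.
So from highest to lowest: Na > In > Ca.

Na, In, Ca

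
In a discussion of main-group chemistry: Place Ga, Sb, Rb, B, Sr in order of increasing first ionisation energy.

Rb < Sr < Ga < B < Sb

B is in period 2, group 13; Ga is in period 4, group 13; Rb is in period 5, group 1; Sr is in period 5, group 2; Sb is in period 5, group 15.
IE₁ increases left→right with effective nuclear charge and decreases top→bottom as the valence shell moves farther out.
These span different periods and groups, so the two trends combine.
Sr > Rb: Sr lies to the right of Rb in period 5, so the across-period effect alone puts Sr higher.
Ga > Sr: both effects reinforce here, so Ga is clearly the higher of the two.
B > Ga: B sits above Ga in group 13, so the down-group effect alone puts B higher.
Sb > B: period and group pull opposite ways; the across-period shift dominates (831 vs 801 kJ/mol).
For reference (kJ/mol): B 801, Ga 579, Rb 403, Sr 550, Sb 831.
So from lowest to highest: Rb < Sr < Ga < B < Sb.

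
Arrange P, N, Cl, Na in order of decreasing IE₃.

Na > N > Cl > P

After 2 electrons have been removed, what remains? P²⁺ still has 3 valence electrons; N²⁺ still has 3 valence electrons; Cl²⁺ still has 5 valence electrons; Na²⁺ is already 1 electron into the core.
Pulling an electron out of a noble-gas core costs far more than removing a remaining valence electron, so Na sits at the high end of IE_3.
Valence configurations: P²⁺ [Ne]3s²3p¹, N²⁺ [He]2s²2p¹, Cl²⁺ [Ne]3s²3p³.
Approximate IE_3 values (kJ/mol): P 2914, N 4578, Cl 3822, Na 6910.
Putting it together, IE_3: P < Cl < N < Na.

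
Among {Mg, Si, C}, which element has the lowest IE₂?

IE_2 is the cost of taking one more electron from the +1 cation: Mg⁺ still has 1 valence electron; Si⁺ still has 3 valence electrons; C⁺ still has 3 valence electrons.
All are still removing valence electrons, so compare the +1 ions as you would atoms: IE_2 generally rises across a period (higher Z_eff) and falls down a group (larger shell), subject to the usual subshell exceptions.
Valence configurations: Mg⁺ [Ne]3s¹, Si⁺ [Ne]3s²3p¹, C⁺ [He]2s²2p¹.
Tabulated IE_2 (kJ/mol): Mg 1451, Si 1577, C 2353.
Putting it together, IE_2: Mg < Si < C.

Mg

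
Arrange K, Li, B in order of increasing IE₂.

B < K < Li

The second ionization energy removes an electron from the +1 ion. For each element: K⁺ is the bare [Ar] core; Li⁺ is the bare [He] core; B⁺ still has 2 valence electrons.
Pulling an electron out of a noble-gas core costs far more than removing a remaining valence electron, so K and Li sit at the high end of IE_2.
Tabulated IE_2 (kJ/mol): K 3052, Li 7298, B 2427.
Overall IE_2 order: B < K < Li.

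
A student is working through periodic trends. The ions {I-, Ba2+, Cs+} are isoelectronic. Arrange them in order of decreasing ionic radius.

All of these have 54 electrons, so size is governed by nuclear charge alone: the more protons, the stronger the pull on the same electron cloud, and the smaller the ion.
Nuclear charges: Ba2+ (Z=56), Cs+ (Z=55), I- (Z=53).
Largest to smallest: I- > Cs+ > Ba2+.

I- > Cs+ > Ba2+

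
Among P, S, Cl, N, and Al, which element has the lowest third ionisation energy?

After 2 electrons have been removed, what remains? P²⁺ still has 3 valence electrons; S²⁺ still has 4 valence electrons; Cl²⁺ still has 5 valence electrons; N²⁺ still has 3 valence electrons; Al²⁺ still has 1 valence electron.
All are still removing valence electrons, so compare the +2 ions as you would atoms: IE_3 generally rises across a period (higher Z_eff) and falls down a group (larger shell), subject to the usual subshell exceptions.
Valence configurations: P²⁺ [Ne]3s²3p¹, S²⁺ [Ne]3s²3p², Cl²⁺ [Ne]3s²3p³, N²⁺ [He]2s²2p¹, Al²⁺ [Ne]3s¹.
The numbers (kJ/mol): P 2914, S 3357, Cl 3822, N 4578, Al 2745.
Overall IE_3 order: Al < P < S < Cl < N.

Al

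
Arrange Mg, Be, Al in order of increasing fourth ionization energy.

Mg < Al < Be

The fourth ionization energy removes an electron from the +3 ion. For each element: Mg³⁺ is already 1 electron into the core; Be³⁺ is already 1 electron into the core; Al³⁺ is the bare [Ne] core.
All of these are removing an electron from a noble-gas core or deeper; the smaller core (lower principal quantum number) is held far more tightly, and within a period the higher nuclear charge binds the same core more tightly.
Approximate IE_4 values (kJ/mol): Mg 10543, Be 21007, Al 11577.
So the fourth ionization energies run Mg < Al < Be.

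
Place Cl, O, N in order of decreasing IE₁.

N, O, Cl

N is in period 2, group 15; O is in period 2, group 16; Cl is in period 3, group 17.
Removing the outermost electron gets harder across a period and easier down a group.
Here both period and group differ, so the two effects have to be weighed against each other.
O > Cl: the two effects oppose for this pair; the down-group effect wins (1314 vs 1251 kJ/mol).
N > O: this pair runs against the simple trend — see the exception note.
Note the exception: N has a higher first ionization energy than O, contrary to the simple trend — pairing an electron in O's 2p⁴ costs repulsion energy, so O ionizes more easily than half-filled N (2p³).
Tabulated first ionization energy (kJ/mol): N 1402, O 1314, Cl 1251.
So from highest to lowest: N > O > Cl.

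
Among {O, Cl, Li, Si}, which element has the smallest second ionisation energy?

Si

After 1 electron has been removed, what remains? O⁺ still has 5 valence electrons; Cl⁺ still has 6 valence electrons; Li⁺ is the bare [He] core; Si⁺ still has 3 valence electrons.
Core electrons are held far more tightly than valence electrons, so Li tops the IE_2 order.
Valence configurations: O⁺ [He]2s²2p³, Cl⁺ [Ne]3s²3p⁴, Si⁺ [Ne]3s²3p¹.
Approximate IE_2 values (kJ/mol): O 3388, Cl 2298, Li 7298, Si 1577.
Putting it together, IE_2: Si < Cl < O < Li.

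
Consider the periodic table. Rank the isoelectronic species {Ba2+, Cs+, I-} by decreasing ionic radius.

I-, Cs+, Ba2+

All of these have 54 electrons, so size is governed by nuclear charge alone: the more protons, the stronger the pull on the same electron cloud, and the smaller the ion.
Nuclear charges: Ba2+ (Z=56), Cs+ (Z=55), I- (Z=53).
Largest to smallest: I- > Cs+ > Ba2+.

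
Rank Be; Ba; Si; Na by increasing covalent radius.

Be, Si, Na, Ba

Radius decreases left→right (rising Z_eff, same n) and increases top→bottom (higher n).
These span different periods and groups, so the two trends combine.
Si > Be: the two effects oppose for this pair; the down-group effect wins (116 vs 102 pm).
Na > Si: both are in period 3; the period trend gives Na the larger value.
Ba > Na: period and group pull opposite ways; the down-group shift dominates (196 vs 155 pm).
Approximate values (pm): Be 102, Na 155, Si 116, Ba 196.
So from smallest to largest: Be < Si < Na < Ba.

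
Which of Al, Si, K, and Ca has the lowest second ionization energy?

Consider each +1 ion: Al⁺ still has 2 valence electrons; Si⁺ still has 3 valence electrons; K⁺ is the bare [Ar] core; Ca⁺ still has 1 valence electron.
Core electrons are held far more tightly than valence electrons, so K tops the IE_2 order.
Valence configurations: Al⁺ [Ne]3s², Si⁺ [Ne]3s²3p¹, Ca⁺ [Ar]4s¹.
Si⁺ loses a lone 3p electron whereas Al⁺ must break into a filled 3s² pair, so IE_2(Al) > IE_2(Si) even though Si has the higher nuclear charge.
Tabulated IE_2 (kJ/mol): Al 1817, Si 1577, K 3052, Ca 1145.
Hence IE_2: Ca < Si < Al < K.

Ca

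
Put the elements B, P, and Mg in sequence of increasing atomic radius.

B, P, Mg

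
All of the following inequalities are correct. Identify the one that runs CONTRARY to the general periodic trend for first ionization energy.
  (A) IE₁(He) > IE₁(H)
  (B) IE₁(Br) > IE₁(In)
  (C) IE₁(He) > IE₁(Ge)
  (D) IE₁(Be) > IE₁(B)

(D)

The general trend: first ionization energy increases across a period and decreases down a group.
(A) He (period 1, group 18) vs H (period 1, group 1): the stated order agrees with the simple trend.
(B) Br (period 4, group 17) vs In (period 5, group 13): the stated order agrees with the simple trend.
(C) He (period 1, group 18) vs Ge (period 4, group 14): the stated order agrees with the simple trend.
(D) Be (period 2, group 2) vs B (period 2, group 13): the stated order contradicts the simple trend.
The exception is (D): removing B's lone 2p electron is easier than breaking Be's filled 2s².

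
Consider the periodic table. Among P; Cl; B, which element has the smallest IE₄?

P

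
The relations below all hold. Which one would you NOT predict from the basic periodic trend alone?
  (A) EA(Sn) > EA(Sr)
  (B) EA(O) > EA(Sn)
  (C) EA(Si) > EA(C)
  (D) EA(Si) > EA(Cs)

The general trend: electron affinity increases across a period and decreases down a group.
(A) Sn (period 5, group 14) vs Sr (period 5, group 2): the stated order agrees with the simple trend.
(B) O (period 2, group 16) vs Sn (period 5, group 14): the stated order agrees with the simple trend.
(C) Si (period 3, group 14) vs C (period 2, group 14): the stated order contradicts the simple trend.
(D) Si (period 3, group 14) vs Cs (period 6, group 1): the stated order agrees with the simple trend.
The exception is (C): Si's larger, more diffuse 3p orbitals accept an added electron slightly more readily than C's compact 2p.

(C)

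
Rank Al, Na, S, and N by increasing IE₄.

S < N < Na < Al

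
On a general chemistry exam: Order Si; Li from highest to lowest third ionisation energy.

The third ionization energy removes an electron from the +2 ion. For each element: Si²⁺ still has 2 valence electrons; Li²⁺ is already 1 electron into the core.
Pulling an electron out of a noble-gas core costs far more than removing a remaining valence electron, so Li sits at the high end of IE_3.
Tabulated IE_3 (kJ/mol): Si 3232, Li 11815.
So the third ionization energies run Si < Li.

Li > Si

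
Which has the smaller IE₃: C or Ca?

C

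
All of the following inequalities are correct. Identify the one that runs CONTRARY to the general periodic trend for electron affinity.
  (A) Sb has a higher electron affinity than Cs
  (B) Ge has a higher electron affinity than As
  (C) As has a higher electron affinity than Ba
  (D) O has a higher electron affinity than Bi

(B)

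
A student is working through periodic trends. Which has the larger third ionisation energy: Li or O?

Li

The third ionization energy removes an electron from the +2 ion. For each element: Li²⁺ is already 1 electron into the core; O²⁺ still has 4 valence electrons.
Pulling an electron out of a noble-gas core costs far more than removing a remaining valence electron, so Li sits at the high end of IE_3.
The numbers (kJ/mol): Li 11815, O 5300.
Putting it together, IE_3: O < Li.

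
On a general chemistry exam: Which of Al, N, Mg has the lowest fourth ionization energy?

After 3 electrons have been removed, what remains? Al³⁺ is the bare [Ne] core; N³⁺ still has 2 valence electrons; Mg³⁺ is already 1 electron into the core.
Breaking into a closed-shell core is much more expensive than removing a leftover valence electron — Mg and Al have the largest IE_4 here.
Tabulated IE_4 (kJ/mol): Al 11577, N 7475, Mg 10543.
Hence IE_4: N < Mg < Al.

N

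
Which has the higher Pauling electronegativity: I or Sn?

Sn is in period 5, group 14; I is in period 5, group 17.
Smaller atoms with higher effective nuclear charge are more electronegative.
All lie in period 5, so electronegativity increases left to right.
So I has the higher Pauling electronegativity (I > Sn).

I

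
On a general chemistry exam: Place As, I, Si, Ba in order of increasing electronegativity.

Si is in period 3, group 14; As is in period 4, group 15; I is in period 5, group 17; Ba is in period 6, group 2.
Smaller atoms with higher effective nuclear charge are more electronegative.
Here both period and group differ, so the two effects have to be weighed against each other.
Si > Ba: relative to Ba, both the across-period and down-group shifts push Si's electronegativity up.
As > Si: period and group pull opposite ways; the across-period shift dominates (2.18 vs 1.90).
I > As: the two effects oppose for this pair; the across-period effect wins (2.66 vs 2.18).
Tabulated electronegativity (Pauling): Si 1.90, As 2.18, I 2.66, Ba 0.89.
So from lowest to highest: Ba < Si < As < I.

Ba < Si < As < I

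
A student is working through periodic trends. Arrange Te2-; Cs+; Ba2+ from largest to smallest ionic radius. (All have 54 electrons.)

Te2- > Cs+ > Ba2+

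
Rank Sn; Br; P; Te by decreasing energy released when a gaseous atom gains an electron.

P is in period 3, group 15; Br is in period 4, group 17; Sn is in period 5, group 14; Te is in period 5, group 16.
Atoms with high Z_eff and room in the valence shell (especially the halogens) have the most exothermic electron affinities.
Here both period and group differ, so the two effects have to be weighed against each other.
Sn > P: this pair runs against the simple trend — see the exception note.
Te > Sn: Te lies to the right of Sn in period 5, so the across-period effect alone puts Te higher.
Br > Te: relative to Te, both the across-period and down-group shifts push Br's electron affinity up.
Note the exception: Sn has a higher electron affinity than P, contrary to the simple trend — adding an electron to P's half-filled np³ subshell costs electron-pairing energy.
Approximate values (kJ/mol): P 72, Br 325, Sn 107, Te 190.
So from highest to lowest: Br > Te > Sn > P.

Br > Te > Sn > P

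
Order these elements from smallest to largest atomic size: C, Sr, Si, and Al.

C, Si, Al, Sr

C is in period 2, group 14; Al is in period 3, group 13; Si is in period 3, group 14; Sr is in period 5, group 2.
Radius decreases left→right (rising Z_eff, same n) and increases top→bottom (higher n).
These span different periods and groups, so the two trends combine.
Si > C: Si sits below C in group 14, so the down-group effect alone puts Si larger.
Al > Si: both are in period 3; the period trend gives Al the larger value.
Sr > Al: relative to Al, both the across-period and down-group shifts push Sr's atomic radius up.
For reference (pm): C 75, Al 126, Si 116, Sr 185.
So from smallest to largest: C < Si < Al < Sr.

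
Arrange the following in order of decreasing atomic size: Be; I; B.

I, Be, B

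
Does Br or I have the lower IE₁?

I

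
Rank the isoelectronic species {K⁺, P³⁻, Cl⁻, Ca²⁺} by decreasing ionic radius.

All of these have 18 electrons, so size is governed by nuclear charge alone: the more protons, the stronger the pull on the same electron cloud, and the smaller the ion.
Nuclear charges: Ca²⁺ (Z=20), K⁺ (Z=19), Cl⁻ (Z=17), P³⁻ (Z=15).
Largest to smallest: P³⁻ > Cl⁻ > K⁺ > Ca²⁺.

P³⁻ > Cl⁻ > K⁺ > Ca²⁺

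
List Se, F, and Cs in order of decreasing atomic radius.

Cs > Se > F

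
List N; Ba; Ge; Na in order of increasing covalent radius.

N < Ge < Na < Ba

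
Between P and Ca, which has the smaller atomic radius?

P

P is in period 3, group 15; Ca is in period 4, group 2.
Atomic radius shrinks across a period as nuclear charge pulls the same shell inward, and grows down a group as new shells are added.
Here both period and group differ, so the two effects have to be weighed against each other.
Ca > P: relative to P, both the across-period and down-group shifts push Ca's atomic radius up.
Tabulated atomic radius (pm): P 111, Ca 171.
So P has the smaller atomic radius (P < Ca).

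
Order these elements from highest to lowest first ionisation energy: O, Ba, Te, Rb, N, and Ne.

Ne > N > O > Te > Ba > Rb

N is in period 2, group 15; O is in period 2, group 16; Ne is in period 2, group 18; Rb is in period 5, group 1; Te is in period 5, group 16; Ba is in period 6, group 2.
Removing the outermost electron gets harder across a period and easier down a group.
Neither a single period nor a single group — weigh both effects.
Ba > Rb: the two effects oppose for this pair; the across-period effect wins (503 vs 403 kJ/mol).
Te > Ba: relative to Ba, both the across-period and down-group shifts push Te's first ionization energy up.
O > Te: O sits above Te in group 16, so the down-group effect alone puts O higher.
N > O: this pair runs against the simple trend — see the exception note.
Ne > N: Ne lies to the right of N in period 2, so the across-period effect alone puts Ne higher.
Note the exception: N has a higher first ionization energy than O, contrary to the simple trend — pairing an electron in O's 2p⁴ costs repulsion energy, so O ionizes more easily than half-filled N (2p³).
For reference (kJ/mol): N 1402, O 1314, Ne 2081, Rb 403, Te 869, Ba 503.
So from highest to lowest: Ne > N > O > Te > Ba > Rb.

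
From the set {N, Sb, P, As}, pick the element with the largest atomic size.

Sb

N is in period 2, group 15; P is in period 3, group 15; As is in period 4, group 15; Sb is in period 5, group 15.
Moving right in a period, electrons are added to the same shell under a stronger nuclear pull, so atoms get smaller; moving down, a new shell is opened and atoms get larger.
All are in group 15, so atomic radius increases down the group.
The largest atomic size among these belongs to Sb.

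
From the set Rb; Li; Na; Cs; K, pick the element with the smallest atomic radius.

Li is in period 2, group 1; Na is in period 3, group 1; K is in period 4, group 1; Rb is in period 5, group 1; Cs is in period 6, group 1.
Atomic radius shrinks across a period as nuclear charge pulls the same shell inward, and grows down a group as new shells are added.
All are in group 1, so atomic radius increases down the group.
The smallest atomic radius among these belongs to Li.

Li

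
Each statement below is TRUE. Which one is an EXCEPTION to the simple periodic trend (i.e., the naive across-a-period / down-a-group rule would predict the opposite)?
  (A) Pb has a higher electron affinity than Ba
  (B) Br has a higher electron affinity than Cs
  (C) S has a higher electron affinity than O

The general trend: electron affinity increases across a period and decreases down a group.
(A) Pb (period 6, group 14) vs Ba (period 6, group 2): the stated order agrees with the simple trend.
(B) Br (period 4, group 17) vs Cs (period 6, group 1): the stated order agrees with the simple trend.
(C) S (period 3, group 16) vs O (period 2, group 16): the stated order contradicts the simple trend.
The exception is (C): the compact 2p subshell of O repels the added electron more than S's larger 3p does.

(C)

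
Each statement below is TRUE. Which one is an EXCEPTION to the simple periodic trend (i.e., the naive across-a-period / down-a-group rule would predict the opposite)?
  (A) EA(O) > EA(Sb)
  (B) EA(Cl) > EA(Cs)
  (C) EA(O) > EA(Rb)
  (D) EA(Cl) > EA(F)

The general trend: electron affinity increases across a period and decreases down a group.
(A) O (period 2, group 16) vs Sb (period 5, group 15): the stated order agrees with the simple trend.
(B) Cl (period 3, group 17) vs Cs (period 6, group 1): the stated order agrees with the simple trend.
(C) O (period 2, group 16) vs Rb (period 5, group 1): the stated order agrees with the simple trend.
(D) Cl (period 3, group 17) vs F (period 2, group 17): the stated order contradicts the simple trend.
The exception is (D): F's small 2p subshell makes the incoming electron feel strong e⁻–e⁻ repulsion, so Cl actually releases more energy on gaining an electron.

(D)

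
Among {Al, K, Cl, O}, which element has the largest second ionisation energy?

O

The second ionization energy removes an electron from the +1 ion. For each element: Al⁺ still has 2 valence electrons; K⁺ is the bare [Ar] core; Cl⁺ still has 6 valence electrons; O⁺ still has 5 valence electrons.
Usually core removal costs more than valence removal, but here the competition is close: a tightly held n=2 valence electron can cost more to remove than an n=3 core electron, so the actual values have to decide it.
Valence configurations: Al⁺ [Ne]3s², Cl⁺ [Ne]3s²3p⁴, O⁺ [He]2s²2p³.
Tabulated IE_2 (kJ/mol): Al 1817, K 3052, Cl 2298, O 3388.
Overall IE_2 order: Al < Cl < K < O.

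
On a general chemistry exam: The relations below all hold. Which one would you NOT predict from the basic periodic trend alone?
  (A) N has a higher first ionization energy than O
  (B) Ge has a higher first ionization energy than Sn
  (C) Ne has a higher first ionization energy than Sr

(A)

The general trend: first ionization energy increases across a period and decreases down a group.
(A) N (period 2, group 15) vs O (period 2, group 16): the stated order contradicts the simple trend.
(B) Ge (period 4, group 14) vs Sn (period 5, group 14): the stated order agrees with the simple trend.
(C) Ne (period 2, group 18) vs Sr (period 5, group 2): the stated order agrees with the simple trend.
The exception is (A): pairing an electron in O's 2p⁴ costs repulsion energy, so O ionizes more easily than half-filled N (2p³).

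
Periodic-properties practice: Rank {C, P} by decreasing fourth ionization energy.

C > P

The fourth ionization energy removes an electron from the +3 ion. For each element: C³⁺ still has 1 valence electron; P³⁺ still has 2 valence electrons.
All are still removing valence electrons, so compare the +3 ions as you would atoms: IE_4 generally rises across a period (higher Z_eff) and falls down a group (larger shell), subject to the usual subshell exceptions.
Valence configurations: C³⁺ [He]2s¹, P³⁺ [Ne]3s².
Approximate IE_4 values (kJ/mol): C 6223, P 4964.
So the fourth ionization energies run P < C.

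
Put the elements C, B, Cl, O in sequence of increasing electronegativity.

Electronegativity increases across a period and decreases down a group, tracking effective nuclear charge and atomic size.
These span different periods and groups, so the two trends combine.
C > B: both are in period 2; the period trend gives C the larger value.
Cl > C: the two effects oppose for this pair; the across-period effect wins (3.16 vs 2.55).
O > Cl: the two effects oppose for this pair; the down-group effect wins (3.44 vs 3.16).
Approximate values (Pauling): B 2.04, C 2.55, O 3.44, Cl 3.16.
So from lowest to highest: B < C < Cl < O.

B < C < Cl < O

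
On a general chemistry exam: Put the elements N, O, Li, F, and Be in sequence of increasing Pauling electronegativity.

Li, Be, N, O, F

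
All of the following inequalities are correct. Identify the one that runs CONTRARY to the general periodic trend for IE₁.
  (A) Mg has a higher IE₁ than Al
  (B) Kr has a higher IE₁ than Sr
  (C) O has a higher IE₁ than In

(A)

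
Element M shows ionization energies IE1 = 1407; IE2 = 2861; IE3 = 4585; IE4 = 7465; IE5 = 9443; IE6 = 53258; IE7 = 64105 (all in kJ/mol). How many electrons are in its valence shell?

Look for the largest jump between consecutive ionization energies: IE6/IE5 ≈ 5.6, far larger than any earlier ratio.
That jump marks the point where a core electron is being removed. So the atom has 5 valence electrons.

5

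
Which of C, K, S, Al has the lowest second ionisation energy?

Al

The second ionization energy removes an electron from the +1 ion. For each element: C⁺ still has 3 valence electrons; K⁺ is the bare [Ar] core; S⁺ still has 5 valence electrons; Al⁺ still has 2 valence electrons.
Core electrons are held far more tightly than valence electrons, so K tops the IE_2 order.
Valence configurations: C⁺ [He]2s²2p¹, S⁺ [Ne]3s²3p³, Al⁺ [Ne]3s².
The numbers (kJ/mol): C 2353, K 3052, S 2252, Al 1817.
Putting it together, IE_2: Al < S < C < K.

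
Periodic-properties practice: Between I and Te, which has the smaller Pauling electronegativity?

Te is in period 5, group 16; I is in period 5, group 17.
Atoms toward the upper right of the periodic table pull bonding electrons most strongly.
All lie in period 5, so electronegativity increases left to right.
So Te has the smaller Pauling electronegativity (Te < I).

Te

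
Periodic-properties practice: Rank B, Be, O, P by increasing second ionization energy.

Be, P, B, O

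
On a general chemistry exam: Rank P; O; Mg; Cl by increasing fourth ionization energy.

Consider each +3 ion: P³⁺ still has 2 valence electrons; O³⁺ still has 3 valence electrons; Mg³⁺ is already 1 electron into the core; Cl³⁺ still has 4 valence electrons.
Pulling an electron out of a noble-gas core costs far more than removing a remaining valence electron, so Mg sits at the high end of IE_4.
Valence configurations: P³⁺ [Ne]3s², O³⁺ [He]2s²2p¹, Cl³⁺ [Ne]3s²3p².
Tabulated IE_4 (kJ/mol): P 4964, O 7469, Mg 10543, Cl 5159.
Overall IE_4 order: P < Cl < O < Mg.

P < Cl < O < Mg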